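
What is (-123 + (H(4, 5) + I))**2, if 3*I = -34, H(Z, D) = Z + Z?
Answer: 143641/9 ≈ 15960.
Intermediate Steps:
H(Z, D) = 2*Z
I = -34/3 (I = (1/3)*(-34) = -34/3 ≈ -11.333)
(-123 + (H(4, 5) + I))**2 = (-123 + (2*4 - 34/3))**2 = (-123 + (8 - 34/3))**2 = (-123 - 10/3)**2 = (-379/3)**2 = 143641/9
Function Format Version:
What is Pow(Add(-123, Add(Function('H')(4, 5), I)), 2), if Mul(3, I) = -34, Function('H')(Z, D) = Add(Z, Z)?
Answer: Rational(143641, 9) ≈ 15960.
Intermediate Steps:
Function('H')(Z, D) = Mul(2, Z)
I = Rational(-34, 3) (I = Mul(Rational(1, 3), -34) = Rational(-34, 3) ≈ -11.333)
Pow(Add(-123, Add(Function('H')(4, 5), I)), 2) = Pow(Add(-123, Add(Mul(2, 4), Rational(-34, 3))), 2) = Pow(Add(-123, Add(8, Rational(-34, 3))), 2) = Pow(Add(-123, Rational(-10, 3)), 2) = Pow(Rational(-379, 3), 2) = Rational(143641, 9)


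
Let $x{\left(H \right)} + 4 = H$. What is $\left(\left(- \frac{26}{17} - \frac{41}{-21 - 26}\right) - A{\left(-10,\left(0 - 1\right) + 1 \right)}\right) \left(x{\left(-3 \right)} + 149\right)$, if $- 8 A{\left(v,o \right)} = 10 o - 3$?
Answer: $- \frac{468387}{3196} \approx -146.55$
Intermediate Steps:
$x{\left(H \right)} = -4 + H$
$A{\left(v,o \right)} = \frac{3}{8} - \frac{5 o}{4}$ ($A{\left(v,o \right)} = - \frac{10 o - 3}{8} = - \frac{-3 + 10 o}{8} = \frac{3}{8} - \frac{5 o}{4}$)
$\left(\left(- \frac{26}{17} - \frac{41}{-21 - 26}\right) - A{\left(-10,\left(0 - 1\right) + 1 \right)}\right) \left(x{\left(-3 \right)} + 149\right) = \left(\left(- \frac{26}{17} - \frac{41}{-21 - 26}\right) - \left(\frac{3}{8} - \frac{5 \left(\left(0 - 1\right) + 1\right)}{4}\right)\right) \left(\left(-4 - 3\right) + 149\right) = \left(\left(\left(-26\right) \frac{1}{17} - \frac{41}{-47}\right) - \left(\frac{3}{8} - \frac{5 \left(-1 + 1\right)}{4}\right)\right) \left(-7 + 149\right) = \left(\left(- \frac{26}{17} - - \frac{41}{47}\right) - \left(\frac{3}{8} - 0\right)\right) 142 = \left(\left(- \frac{26}{17} + \frac{41}{47}\right) - \left(\frac{3}{8} + 0\right)\right) 142 = \left(- \frac{525}{799} - \frac{3}{8}\right) 142 = \left(- \frac{6597}{6392}\right) 142 = - \frac{468387}{3196}$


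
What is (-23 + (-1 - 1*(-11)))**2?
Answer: 169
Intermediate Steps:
(-23 + (-1 - 1*(-11)))**2 = (-23 + (-1 + 11))**2 = (-23 + 10)**2 = (-13)**2 = 169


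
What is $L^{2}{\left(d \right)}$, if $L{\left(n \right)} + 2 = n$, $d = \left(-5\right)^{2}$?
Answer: $529$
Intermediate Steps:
$d = 25$
$L{\left(n \right)} = -2 + n$
$L^{2}{\left(d \right)} = \left(-2 + 25\right)^{2} = 23^{2} = 529$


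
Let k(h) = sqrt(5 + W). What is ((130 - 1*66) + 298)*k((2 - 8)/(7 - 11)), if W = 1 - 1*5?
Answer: 362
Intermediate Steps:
W = -4 (W = 1 - 5 = -4)
k(h) = 1 (k(h) = sqrt(5 - 4) = sqrt(1) = 1)
((130 - 1*66) + 298)*k((2 - 8)/(7 - 11)) = ((130 - 1*66) + 298)*1 = ((130 - 66) + 298)*1 = (64 + 298)*1 = 362*1 = 362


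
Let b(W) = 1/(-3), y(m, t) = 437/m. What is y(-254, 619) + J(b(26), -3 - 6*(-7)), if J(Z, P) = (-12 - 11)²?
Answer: 133929/254 ≈ 527.28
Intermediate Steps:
b(W) = -⅓
J(Z, P) = 529 (J(Z, P) = (-23)² = 529)
y(-254, 619) + J(b(26), -3 - 6*(-7)) = 437/(-254) + 529 = 437*(-1/254) + 529 = -437/254 + 529 = 133929/254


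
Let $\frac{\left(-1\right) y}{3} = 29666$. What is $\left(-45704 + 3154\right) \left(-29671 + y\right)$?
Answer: $5049365950$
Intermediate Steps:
$y = -88998$ ($y = \left(-3\right) 29666 = -88998$)
$\left(-45704 + 3154\right) \left(-29671 + y\right) = \left(-45704 + 3154\right) \left(-29671 - 88998\right) = \left(-42550\right) \left(-118669\right) = 5049365950$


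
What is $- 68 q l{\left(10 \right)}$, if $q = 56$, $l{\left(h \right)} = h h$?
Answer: $-380800$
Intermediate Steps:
$l{\left(h \right)} = h^{2}$
$- 68 q l{\left(10 \right)} = \left(-68\right) 56 \cdot 10^{2} = \left(-3808\right) 100 = -380800$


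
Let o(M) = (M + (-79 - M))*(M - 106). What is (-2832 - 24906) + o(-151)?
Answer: -7435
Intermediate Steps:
o(M) = 8374 - 79*M (o(M) = -79*(-106 + M) = 8374 - 79*M)
(-2832 - 24906) + o(-151) = (-2832 - 24906) + (8374 - 79*(-151)) = -27738 + (8374 + 11929) = -27738 + 20303 = -7435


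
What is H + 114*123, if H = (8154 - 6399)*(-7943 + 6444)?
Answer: -2616723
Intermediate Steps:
H = -2630745 (H = 1755*(-1499) = -2630745)
H + 114*123 = -2630745 + 114*123 = -2630745 + 14022 = -2616723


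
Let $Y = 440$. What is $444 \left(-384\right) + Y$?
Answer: $-170056$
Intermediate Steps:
$444 \left(-384\right) + Y = 444 \left(-384\right) + 440 = -170496 + 440 = -170056$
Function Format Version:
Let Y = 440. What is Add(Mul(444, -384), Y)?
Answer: -170056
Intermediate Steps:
Add(Mul(444, -384), Y) = Add(Mul(444, -384), 440) = Add(-170496, 440) = -170056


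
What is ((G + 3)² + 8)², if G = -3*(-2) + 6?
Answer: 54289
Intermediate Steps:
G = 12 (G = 6 + 6 = 12)
((G + 3)² + 8)² = ((12 + 3)² + 8)² = (15² + 8)² = (225 + 8)² = 233² = 54289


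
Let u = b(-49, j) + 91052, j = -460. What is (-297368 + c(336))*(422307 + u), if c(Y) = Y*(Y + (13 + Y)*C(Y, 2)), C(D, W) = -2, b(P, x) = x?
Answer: -214904681000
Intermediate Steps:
u = 90592 (u = -460 + 91052 = 90592)
c(Y) = Y*(-26 - Y) (c(Y) = Y*(Y + (13 + Y)*(-2)) = Y*(Y + (-26 - 2*Y)) = Y*(-26 - Y))
(-297368 + c(336))*(422307 + u) = (-297368 + 336*(-26 - 1*336))*(422307 + 90592) = (-297368 + 336*(-26 - 336))*512899 = (-297368 + 336*(-362))*512899 = (-297368 - 121632)*512899 = -419000*512899 = -214904681000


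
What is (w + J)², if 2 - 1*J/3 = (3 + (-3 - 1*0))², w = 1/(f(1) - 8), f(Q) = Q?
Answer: 1681/49 ≈ 34.306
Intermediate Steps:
w = -⅐ (w = 1/(1 - 8) = 1/(-7) = -⅐ ≈ -0.14286)
J = 6 (J = 6 - 3*(3 + (-3 - 1*0))² = 6 - 3*(3 + (-3 + 0))² = 6 - 3*(3 - 3)² = 6 - 3*0² = 6 - 3*0 = 6 + 0 = 6)
(w + J)² = (-⅐ + 6)² = (41/7)² = 1681/49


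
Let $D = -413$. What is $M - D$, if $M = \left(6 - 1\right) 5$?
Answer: $438$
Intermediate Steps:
$M = 25$ ($M = 5 \cdot 5 = 25$)
$M - D = 25 - -413 = 25 + 413 = 438$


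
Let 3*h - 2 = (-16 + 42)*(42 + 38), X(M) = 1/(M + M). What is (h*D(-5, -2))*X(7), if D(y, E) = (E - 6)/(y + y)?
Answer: 1388/35 ≈ 39.657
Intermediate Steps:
X(M) = 1/(2*M)
D(y, E) = (-6 + E)/(2*y) (D(y, E) = (-6 + E)/((2*y)) = (-6 + E)*(1/(2*y)) = (-6 + E)/(2*y))
h = 694 (h = 2/3 + ((-16 + 42)*(42 + 38))/3 = 2/3 + (26*80)/3 = 2/3 + (1/3)*2080 = 2/3 + 2080/3 = 694)
(h*D(-5, -2))*X(7) = (694*((1/2)*(-6 - 2)/(-5)))*((1/2)/7) = (694*((1/2)*(-1/5)*(-8)))*((1/2)*(1/7)) = (694*(4/5))*(1/14) = (2776/5)*(1/14) = 1388/35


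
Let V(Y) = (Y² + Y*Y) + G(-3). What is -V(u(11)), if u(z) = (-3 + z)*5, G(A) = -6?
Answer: -3194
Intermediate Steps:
u(z) = -15 + 5*z
V(Y) = -6 + 2*Y² (V(Y) = (Y² + Y*Y) - 6 = (Y² + Y²) - 6 = 2*Y² - 6 = -6 + 2*Y²)
-V(u(11)) = -(-6 + 2*(-15 + 5*11)²) = -(-6 + 2*(-15 + 55)²) = -(-6 + 2*40²) = -(-6 + 2*1600) = -(-6 + 3200) = -1*3194 = -3194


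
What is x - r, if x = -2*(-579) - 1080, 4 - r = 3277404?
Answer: 3277478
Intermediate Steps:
r = -3277400 (r = 4 - 1*3277404 = 4 - 3277404 = -3277400)
x = 78 (x = 1158 - 1080 = 78)
x - r = 78 - 1*(-3277400) = 78 + 3277400 = 3277478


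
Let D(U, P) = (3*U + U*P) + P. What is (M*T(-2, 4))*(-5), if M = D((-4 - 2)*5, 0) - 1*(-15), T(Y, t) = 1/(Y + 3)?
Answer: 375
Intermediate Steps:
T(Y, t) = 1/(3 + Y)
D(U, P) = P + 3*U + P*U (D(U, P) = (3*U + P*U) + P = P + 3*U + P*U)
M = -75 (M = (0 + 3*((-4 - 2)*5) + 0*((-4 - 2)*5)) - 1*(-15) = (0 + 3*(-6*5) + 0*(-6*5)) + 15 = (0 + 3*(-30) + 0*(-30)) + 15 = (0 - 90 + 0) + 15 = -90 + 15 = -75)
(M*T(-2, 4))*(-5) = -75/(3 - 2)*(-5) = -75/1*(-5) = -75*1*(-5) = -75*(-5) = 375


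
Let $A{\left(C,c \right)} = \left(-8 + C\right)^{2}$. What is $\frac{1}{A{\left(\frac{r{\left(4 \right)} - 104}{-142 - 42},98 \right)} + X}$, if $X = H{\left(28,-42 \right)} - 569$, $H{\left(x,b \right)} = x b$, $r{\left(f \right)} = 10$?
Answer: $- \frac{8464}{14294959} \approx -0.0005921$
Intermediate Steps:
$H{\left(x,b \right)} = b x$
$X = -1745$ ($X = \left(-42\right) 28 - 569 = -1176 - 569 = -1745$)
$\frac{1}{A{\left(\frac{r{\left(4 \right)} - 104}{-142 - 42},98 \right)} + X} = \frac{1}{\left(-8 + \frac{10 - 104}{-142 - 42}\right)^{2} - 1745} = \frac{1}{\left(-8 - \frac{94}{-184}\right)^{2} - 1745} = \frac{1}{\left(-8 - - \frac{47}{92}\right)^{2} - 1745} = \frac{1}{\left(-8 + \frac{47}{92}\right)^{2} - 1745} = \frac{1}{\left(- \frac{689}{92}\right)^{2} - 1745} = \frac{1}{\frac{474721}{8464} - 1745} = \frac{1}{- \frac{14294959}{8464}} = - \frac{8464}{14294959}$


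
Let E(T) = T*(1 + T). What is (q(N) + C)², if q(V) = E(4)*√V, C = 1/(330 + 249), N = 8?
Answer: 1072771201/335241 + 80*√2/579 ≈ 3200.2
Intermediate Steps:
C = 1/579 ≈ 0.0017271
q(V) = 20*√V (q(V) = (4*(1 + 4))*√V = (4*5)*√V = 20*√V)
(q(N) + C)² = (20*√8 + 1/579)² = (20*(2*√2) + 1/579)² = (40*√2 + 1/579)² = (1/579 + 40*√2)²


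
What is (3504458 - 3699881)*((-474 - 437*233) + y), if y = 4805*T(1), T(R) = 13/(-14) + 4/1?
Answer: 239493817845/14 ≈ 1.7107e+10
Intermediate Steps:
T(R) = 43/14 (T(R) = 13*(-1/14) + 4*1 = -13/14 + 4 = 43/14)
y = 206615/14 (y = 4805*(43/14) = 206615/14 ≈ 14758.)
(3504458 - 3699881)*((-474 - 437*233) + y) = (3504458 - 3699881)*((-474 - 437*233) + 206615/14) = -195423*((-474 - 101821) + 206615/14) = -195423*(-102295 + 206615/14) = -195423*(-1225515/14) = 239493817845/14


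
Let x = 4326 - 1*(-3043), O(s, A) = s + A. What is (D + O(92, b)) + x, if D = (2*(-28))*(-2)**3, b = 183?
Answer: 8092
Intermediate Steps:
O(s, A) = A + s
D = 448 (D = -56*(-8) = 448)
x = 7369 (x = 4326 + 3043 = 7369)
(D + O(92, b)) + x = (448 + (183 + 92)) + 7369 = (448 + 275) + 7369 = 723 + 7369 = 8092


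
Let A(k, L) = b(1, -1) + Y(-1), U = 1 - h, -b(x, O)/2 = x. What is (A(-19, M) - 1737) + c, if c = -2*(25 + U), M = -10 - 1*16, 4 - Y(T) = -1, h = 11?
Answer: -1764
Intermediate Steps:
Y(T) = 5 (Y(T) = 4 - 1*(-1) = 4 + 1 = 5)
b(x, O) = -2*x
U = -10 (U = 1 - 1*11 = 1 - 11 = -10)
M = -26 (M = -10 - 16 = -26)
A(k, L) = 3 (A(k, L) = -2*1 + 5 = -2 + 5 = 3)
c = -30 (c = -2*(25 - 10) = -2*15 = -30)
(A(-19, M) - 1737) + c = (3 - 1737) - 30 = -1734 - 30 = -1764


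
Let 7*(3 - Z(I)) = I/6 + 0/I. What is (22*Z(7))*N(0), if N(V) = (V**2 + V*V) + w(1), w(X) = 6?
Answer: 374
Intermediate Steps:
N(V) = 6 + 2*V**2 (N(V) = (V**2 + V*V) + 6 = (V**2 + V**2) + 6 = 2*V**2 + 6 = 6 + 2*V**2)
Z(I) = 3 - I/42 (Z(I) = 3 - (I/6 + 0/I)/7 = 3 - (I*(1/6) + 0)/7 = 3 - (I/6 + 0)/7 = 3 - I/42)
(22*Z(7))*N(0) = (22*(3 - 1/42*7))*(6 + 2*0**2) = (22*(3 - 1/6))*(6 + 2*0) = (22*(17/6))*(6 + 0) = (187/3)*6 = 374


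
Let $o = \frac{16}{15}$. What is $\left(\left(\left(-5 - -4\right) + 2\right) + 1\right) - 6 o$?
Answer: $- \frac{22}{5} \approx -4.4$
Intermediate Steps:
$o = \frac{16}{15}$ ($o = 16 \cdot \frac{1}{15} = \frac{16}{15} \approx 1.0667$)
$\left(\left(\left(-5 - -4\right) + 2\right) + 1\right) - 6 o = \left(\left(\left(-5 - -4\right) + 2\right) + 1\right) - \frac{32}{5} = \left(\left(\left(-5 + 4\right) + 2\right) + 1\right) - \frac{32}{5} = \left(\left(-1 + 2\right) + 1\right) - \frac{32}{5} = \left(1 + 1\right) - \frac{32}{5} = 2 - \frac{32}{5} = - \frac{22}{5}$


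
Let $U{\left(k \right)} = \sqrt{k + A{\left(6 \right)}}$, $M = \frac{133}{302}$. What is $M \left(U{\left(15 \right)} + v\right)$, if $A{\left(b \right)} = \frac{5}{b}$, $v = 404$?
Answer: $\frac{26866}{151} + \frac{133 \sqrt{570}}{1812} \approx 179.67$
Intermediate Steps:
$M = \frac{133}{302}$ ($M = 133 \cdot \frac{1}{302} = \frac{133}{302} \approx 0.4404$)
$U{\left(k \right)} = \sqrt{\frac{5}{6} + k}$ ($U{\left(k \right)} = \sqrt{k + \frac{5}{6}} = \sqrt{\frac{5}{6} + k}$)
$M \left(U{\left(15 \right)} + v\right) = \frac{133 \left(\frac{\sqrt{30 + 36 \cdot 15}}{6} + 404\right)}{302} = \frac{133 \left(\frac{\sqrt{30 + 540}}{6} + 404\right)}{302} = \frac{133 \left(\frac{\sqrt{570}}{6} + 404\right)}{302} = \frac{133 \left(404 + \frac{\sqrt{570}}{6}\right)}{302} = \frac{26866}{151} + \frac{133 \sqrt{570}}{1812}$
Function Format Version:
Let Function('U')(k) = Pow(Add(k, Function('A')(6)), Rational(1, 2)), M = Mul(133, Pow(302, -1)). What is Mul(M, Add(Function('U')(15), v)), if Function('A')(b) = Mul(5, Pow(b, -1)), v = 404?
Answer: Add(Rational(26866, 151), Mul(Rational(133, 1812), Pow(570, Rational(1, 2)))) ≈ 179.67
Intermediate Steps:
M = Rational(133, 302) (M = Mul(133, Rational(1, 302)) = Rational(133, 302) ≈ 0.44040)
Function('U')(k) = Pow(Add(Rational(5, 6), k), Rational(1, 2)) (Function('U')(k) = Pow(Add(k, Mul(5, Pow(6, -1))), Rational(1, 2)) = Pow(Add(k, Mul(5, Rational(1, 6))), Rational(1, 2)) = Pow(Add(k, Rational(5, 6)), Rational(1, 2)) = Pow(Add(Rational(5, 6), k), Rational(1, 2)))
Mul(M, Add(Function('U')(15), v)) = Mul(Rational(133, 302), Add(Mul(Rational(1, 6), Pow(Add(30, Mul(36, 15)), Rational(1, 2))), 404)) = Mul(Rational(133, 302), Add(Mul(Rational(1, 6), Pow(Add(30, 540), Rational(1, 2))), 404)) = Mul(Rational(133, 302), Add(Mul(Rational(1, 6), Pow(570, Rational(1, 2))), 404)) = Mul(Rational(133, 302), Add(404, Mul(Rational(1, 6), Pow(570, Rational(1, 2))))) = Add(Rational(26866, 151), Mul(Rational(133, 1812), Pow(570, Rational(1, 2))))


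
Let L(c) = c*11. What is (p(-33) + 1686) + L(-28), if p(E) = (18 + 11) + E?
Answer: 1374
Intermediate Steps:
L(c) = 11*c
p(E) = 29 + E
(p(-33) + 1686) + L(-28) = ((29 - 33) + 1686) + 11*(-28) = (-4 + 1686) - 308 = 1682 - 308 = 1374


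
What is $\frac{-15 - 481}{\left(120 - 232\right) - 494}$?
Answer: $\frac{248}{303} \approx 0.81848$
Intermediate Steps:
$\frac{-15 - 481}{\left(120 - 232\right) - 494} = - \frac{496}{-112 - 494} = - \frac{496}{-606} = \left(-496\right) \left(- \frac{1}{606}\right) = \frac{248}{303}$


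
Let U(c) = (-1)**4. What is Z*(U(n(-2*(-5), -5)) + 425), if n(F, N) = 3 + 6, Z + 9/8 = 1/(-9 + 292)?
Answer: -540807/1132 ≈ -477.74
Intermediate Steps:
Z = -2539/2264 (Z = -9/8 + 1/(-9 + 292) = -9/8 + 1/283 = -2539/2264 ≈ -1.1215)
n(F, N) = 9
U(c) = 1
Z*(U(n(-2*(-5), -5)) + 425) = -2539*(1 + 425)/2264 = -2539/2264*426 = -540807/1132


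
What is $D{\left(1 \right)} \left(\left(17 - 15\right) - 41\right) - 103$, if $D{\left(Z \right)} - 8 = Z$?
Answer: $-454$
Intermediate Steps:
$D{\left(Z \right)} = 8 + Z$
$D{\left(1 \right)} \left(\left(17 - 15\right) - 41\right) - 103 = \left(8 + 1\right) \left(\left(17 - 15\right) - 41\right) - 103 = 9 \left(2 - 41\right) - 103 = 9 \left(-39\right) - 103 = -351 - 103 = -454$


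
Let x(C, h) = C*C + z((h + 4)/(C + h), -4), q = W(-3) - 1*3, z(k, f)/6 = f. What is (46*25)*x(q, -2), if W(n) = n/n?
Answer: -23000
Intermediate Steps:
W(n) = 1
z(k, f) = 6*f
q = -2 (q = 1 - 1*3 = 1 - 3 = -2)
x(C, h) = -24 + C**2 (x(C, h) = C*C + 6*(-4) = C**2 - 24 = -24 + C**2)
(46*25)*x(q, -2) = (46*25)*(-24 + (-2)**2) = 1150*(-24 + 4) = 1150*(-20) = -23000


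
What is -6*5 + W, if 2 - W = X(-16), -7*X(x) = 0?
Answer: -28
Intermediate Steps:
X(x) = 0 (X(x) = -1/7*0 = 0)
W = 2 (W = 2 - 1*0 = 2 + 0 = 2)
-6*5 + W = -6*5 + 2 = -30 + 2 = -28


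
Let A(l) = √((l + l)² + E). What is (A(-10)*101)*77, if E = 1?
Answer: 7777*√401 ≈ 1.5573e+5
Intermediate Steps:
A(l) = √(1 + 4*l²) (A(l) = √((l + l)² + 1) = √((2*l)² + 1) = √(4*l² + 1) = √(1 + 4*l²))
(A(-10)*101)*77 = (√(1 + 4*(-10)²)*101)*77 = (√(1 + 4*100)*101)*77 = (√(1 + 400)*101)*77 = (√401*101)*77 = (101*√401)*77 = 7777*√401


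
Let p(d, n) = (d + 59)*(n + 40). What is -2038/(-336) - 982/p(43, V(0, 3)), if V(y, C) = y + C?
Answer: 239131/40936 ≈ 5.8416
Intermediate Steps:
V(y, C) = C + y
p(d, n) = (40 + n)*(59 + d) (p(d, n) = (59 + d)*(40 + n) = (40 + n)*(59 + d))
-2038/(-336) - 982/p(43, V(0, 3)) = -2038/(-336) - 982/(2360 + 40*43 + 59*(3 + 0) + 43*(3 + 0)) = -2038*(-1/336) - 982/(2360 + 1720 + 59*3 + 43*3) = 1019/168 - 982/(2360 + 1720 + 177 + 129) = 1019/168 - 982/4386 = 1019/168 - 982*1/4386 = 1019/168 - 491/2193 = 239131/40936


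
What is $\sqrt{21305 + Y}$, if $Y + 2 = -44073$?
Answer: $3 i \sqrt{2530} \approx 150.9 i$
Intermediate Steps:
$Y = -44075$ ($Y = -2 - 44073 = -44075$)
$\sqrt{21305 + Y} = \sqrt{21305 - 44075} = \sqrt{-22770} = 3 i \sqrt{2530}$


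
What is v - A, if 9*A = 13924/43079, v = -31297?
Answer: -12134205091/387711 ≈ -31297.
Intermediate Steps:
A = 13924/387711 (A = (13924/43079)/9 = (13924*(1/43079))/9 = (⅑)*(13924/43079) = 13924/387711 ≈ 0.035913)
v - A = -31297 - 1*13924/387711 = -31297 - 13924/387711 = -12134205091/387711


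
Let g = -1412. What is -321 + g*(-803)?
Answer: 1133515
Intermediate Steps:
-321 + g*(-803) = -321 - 1412*(-803) = -321 + 1133836 = 1133515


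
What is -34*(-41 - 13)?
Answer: 1836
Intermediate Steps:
-34*(-41 - 13) = -34*(-54) = 1836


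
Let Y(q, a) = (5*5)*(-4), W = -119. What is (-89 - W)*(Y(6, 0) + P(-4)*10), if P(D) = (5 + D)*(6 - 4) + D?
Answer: -3600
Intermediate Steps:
Y(q, a) = -100 (Y(q, a) = 25*(-4) = -100)
P(D) = 10 + 3*D (P(D) = (5 + D)*2 + D = (10 + 2*D) + D = 10 + 3*D)
(-89 - W)*(Y(6, 0) + P(-4)*10) = (-89 - 1*(-119))*(-100 + (10 + 3*(-4))*10) = (-89 + 119)*(-100 + (10 - 12)*10) = 30*(-100 - 2*10) = 30*(-100 - 20) = 30*(-120) = -3600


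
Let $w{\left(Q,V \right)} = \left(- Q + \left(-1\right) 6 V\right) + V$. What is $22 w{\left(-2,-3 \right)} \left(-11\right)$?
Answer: $-4114$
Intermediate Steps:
$w{\left(Q,V \right)} = - Q - 5 V$ ($w{\left(Q,V \right)} = \left(- Q - 6 V\right) + V = - Q - 5 V$)
$22 w{\left(-2,-3 \right)} \left(-11\right) = 22 \left(\left(-1\right) \left(-2\right) - -15\right) \left(-11\right) = 22 \left(2 + 15\right) \left(-11\right) = 22 \cdot 17 \left(-11\right) = 374 \left(-11\right) = -4114$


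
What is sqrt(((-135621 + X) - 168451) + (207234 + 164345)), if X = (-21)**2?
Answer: 2*sqrt(16987) ≈ 260.67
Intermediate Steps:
X = 441
sqrt(((-135621 + X) - 168451) + (207234 + 164345)) = sqrt(((-135621 + 441) - 168451) + (207234 + 164345)) = sqrt((-135180 - 168451) + 371579) = sqrt(-303631 + 371579) = sqrt(67948) = 2*sqrt(16987)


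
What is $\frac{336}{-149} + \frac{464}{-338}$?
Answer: $- \frac{91352}{25181} \approx -3.6278$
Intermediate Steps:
$\frac{336}{-149} + \frac{464}{-338} = 336 \left(- \frac{1}{149}\right) + 464 \left(- \frac{1}{338}\right) = - \frac{336}{149} - \frac{232}{169} = - \frac{91352}{25181}$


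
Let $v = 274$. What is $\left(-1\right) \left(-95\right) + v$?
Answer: $369$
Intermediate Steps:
$\left(-1\right) \left(-95\right) + v = \left(-1\right) \left(-95\right) + 274 = 95 + 274 = 369$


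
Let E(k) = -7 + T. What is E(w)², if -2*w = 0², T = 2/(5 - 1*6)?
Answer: 81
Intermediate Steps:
T = -2 (T = 2/(5 - 6) = 2/(-1) = 2*(-1) = -2)
w = 0 (w = -½*0² = -½*0 = 0)
E(k) = -9 (E(k) = -7 - 2 = -9)
E(w)² = (-9)² = 81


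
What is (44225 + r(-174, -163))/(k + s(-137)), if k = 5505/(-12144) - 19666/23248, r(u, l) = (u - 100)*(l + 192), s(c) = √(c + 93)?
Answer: -1630626221785519728/1580572538100593 - 2510137659835289088*I*√11/1580572538100593 ≈ -1031.7 - 5267.2*I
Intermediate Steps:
s(c) = √(93 + c)
r(u, l) = (-100 + u)*(192 + l)
k = -7641753/5881744 (k = 5505*(-1/12144) - 19666*1/23248 = -1835/4048 - 9833/11624 = -7641753/5881744 ≈ -1.2992)
(44225 + r(-174, -163))/(k + s(-137)) = (44225 + (-19200 - 100*(-163) + 192*(-174) - 163*(-174)))/(-7641753/5881744 + √(93 - 137)) = (44225 + (-19200 + 16300 - 33408 + 28362))/(-7641753/5881744 + √(-44)) = (44225 - 7946)/(-7641753/5881744 + 2*I*√11) = 36279/(-7641753/5881744 + 2*I*√11)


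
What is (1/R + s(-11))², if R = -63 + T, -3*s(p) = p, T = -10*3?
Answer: 115600/8649 ≈ 13.366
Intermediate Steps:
T = -30
s(p) = -p/3
R = -93 (R = -63 - 30 = -93)
(1/R + s(-11))² = (1/(-93) - ⅓*(-11))² = (-1/93 + 11/3)² = (340/93)² = 115600/8649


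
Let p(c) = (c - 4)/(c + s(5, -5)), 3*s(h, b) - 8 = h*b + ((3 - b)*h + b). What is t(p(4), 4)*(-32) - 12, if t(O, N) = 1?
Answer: -44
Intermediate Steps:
s(h, b) = 8/3 + b/3 + b*h/3 + h*(3 - b)/3 (s(h, b) = 8/3 + (h*b + ((3 - b)*h + b))/3 = 8/3 + (b*h + (h*(3 - b) + b))/3 = 8/3 + (b*h + (b + h*(3 - b)))/3 = 8/3 + (b + b*h + h*(3 - b))/3 = 8/3 + (b/3 + b*h/3 + h*(3 - b)/3) = 8/3 + b/3 + b*h/3 + h*(3 - b)/3)
p(c) = (-4 + c)/(6 + c) (p(c) = (c - 4)/(c + (8/3 + 5 + (⅓)*(-5))) = (-4 + c)/(c + (8/3 + 5 - 5/3)) = (-4 + c)/(c + 6) = (-4 + c)/(6 + c))
t(p(4), 4)*(-32) - 12 = 1*(-32) - 12 = -32 - 12 = -44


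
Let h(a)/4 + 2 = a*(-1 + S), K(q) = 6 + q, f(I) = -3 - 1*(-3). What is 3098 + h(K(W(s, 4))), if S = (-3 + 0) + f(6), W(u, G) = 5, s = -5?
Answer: 2914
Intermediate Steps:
f(I) = 0 (f(I) = -3 + 3 = 0)
S = -3 (S = (-3 + 0) + 0 = -3 + 0 = -3)
h(a) = -8 - 16*a (h(a) = -8 + 4*(a*(-1 - 3)) = -8 + 4*(a*(-4)) = -8 + 4*(-4*a) = -8 - 16*a)
3098 + h(K(W(s, 4))) = 3098 + (-8 - 16*(6 + 5)) = 3098 + (-8 - 16*11) = 3098 + (-8 - 176) = 3098 - 184 = 2914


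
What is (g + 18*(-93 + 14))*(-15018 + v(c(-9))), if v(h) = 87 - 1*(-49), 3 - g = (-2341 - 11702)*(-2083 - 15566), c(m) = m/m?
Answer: 3688449023532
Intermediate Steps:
c(m) = 1
g = -247844904 (g = 3 - (-2341 - 11702)*(-2083 - 15566) = 3 - (-14043)*(-17649) = 3 - 1*247844907 = 3 - 247844907 = -247844904)
v(h) = 136 (v(h) = 87 + 49 = 136)
(g + 18*(-93 + 14))*(-15018 + v(c(-9))) = (-247844904 + 18*(-93 + 14))*(-15018 + 136) = (-247844904 + 18*(-79))*(-14882) = (-247844904 - 1422)*(-14882) = -247846326*(-14882) = 3688449023532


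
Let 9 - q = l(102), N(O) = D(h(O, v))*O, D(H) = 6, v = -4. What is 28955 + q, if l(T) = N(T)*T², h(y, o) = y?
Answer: -6338284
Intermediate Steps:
N(O) = 6*O
l(T) = 6*T³ (l(T) = (6*T)*T² = 6*T³)
q = -6367239 (q = 9 - 6*102³ = 9 - 6*1061208 = 9 - 1*6367248 = 9 - 6367248 = -6367239)
28955 + q = 28955 - 6367239 = -6338284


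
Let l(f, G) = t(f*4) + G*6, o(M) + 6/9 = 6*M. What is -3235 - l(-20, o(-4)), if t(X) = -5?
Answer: -3082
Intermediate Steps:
o(M) = -⅔ + 6*M
l(f, G) = -5 + 6*G (l(f, G) = -5 + G*6 = -5 + 6*G)
-3235 - l(-20, o(-4)) = -3235 - (-5 + 6*(-⅔ + 6*(-4))) = -3235 - (-5 + 6*(-⅔ - 24)) = -3235 - (-5 + 6*(-74/3)) = -3235 - (-5 - 148) = -3235 - 1*(-153) = -3235 + 153 = -3082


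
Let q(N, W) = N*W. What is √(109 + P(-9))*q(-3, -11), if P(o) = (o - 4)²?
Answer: 33*√278 ≈ 550.22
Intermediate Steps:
P(o) = (-4 + o)²
√(109 + P(-9))*q(-3, -11) = √(109 + (-4 - 9)²)*(-3*(-11)) = √(109 + (-13)²)*33 = √(109 + 169)*33 = √278*33 = 33*√278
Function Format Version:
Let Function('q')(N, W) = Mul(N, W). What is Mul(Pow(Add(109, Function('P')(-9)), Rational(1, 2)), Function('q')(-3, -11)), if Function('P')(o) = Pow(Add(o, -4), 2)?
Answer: Mul(33, Pow(278, Rational(1, 2))) ≈ 550.22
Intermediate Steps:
Function('P')(o) = Pow(Add(-4, o), 2)
Mul(Pow(Add(109, Function('P')(-9)), Rational(1, 2)), Function('q')(-3, -11)) = Mul(Pow(Add(109, Pow(Add(-4, -9), 2)), Rational(1, 2)), Mul(-3, -11)) = Mul(Pow(Add(109, Pow(-13, 2)), Rational(1, 2)), 33) = Mul(Pow(Add(109, 169), Rational(1, 2)), 33) = Mul(Pow(278, Rational(1, 2)), 33) = Mul(33, Pow(278, Rational(1, 2)))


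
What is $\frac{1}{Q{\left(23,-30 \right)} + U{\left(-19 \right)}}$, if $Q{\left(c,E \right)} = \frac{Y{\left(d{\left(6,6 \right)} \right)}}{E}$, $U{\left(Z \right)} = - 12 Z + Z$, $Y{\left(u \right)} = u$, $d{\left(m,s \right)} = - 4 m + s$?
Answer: $\frac{5}{1048} \approx 0.004771$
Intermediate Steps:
$d{\left(m,s \right)} = s - 4 m$
$U{\left(Z \right)} = - 11 Z$
$Q{\left(c,E \right)} = - \frac{18}{E}$ ($Q{\left(c,E \right)} = \frac{6 - 24}{E} = - \frac{18}{E}$)
$\frac{1}{Q{\left(23,-30 \right)} + U{\left(-19 \right)}} = \frac{1}{- \frac{18}{-30} - -209} = \frac{1}{\left(-18\right) \left(- \frac{1}{30}\right) + 209} = \frac{1}{\frac{3}{5} + 209} = \frac{1}{\frac{1048}{5}} = \frac{5}{1048}$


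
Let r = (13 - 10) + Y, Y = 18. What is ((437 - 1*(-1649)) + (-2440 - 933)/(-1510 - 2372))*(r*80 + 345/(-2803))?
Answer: 12715399217125/3627082 ≈ 3.5057e+6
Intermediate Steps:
r = 21 (r = (13 - 10) + 18 = 3 + 18 = 21)
((437 - 1*(-1649)) + (-2440 - 933)/(-1510 - 2372))*(r*80 + 345/(-2803)) = ((437 - 1*(-1649)) + (-2440 - 933)/(-1510 - 2372))*(21*80 + 345/(-2803)) = ((437 + 1649) - 3373/(-3882))*(1680 + 345*(-1/2803)) = (2086 - 3373*(-1/3882))*(1680 - 345/2803) = (2086 + 3373/3882)*(4708695/2803) = (8101225/3882)*(4708695/2803) = 12715399217125/3627082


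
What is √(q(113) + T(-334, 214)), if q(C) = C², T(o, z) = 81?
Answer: 5*√514 ≈ 113.36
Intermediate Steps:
√(q(113) + T(-334, 214)) = √(113² + 81) = √(12769 + 81) = √12850 = 5*√514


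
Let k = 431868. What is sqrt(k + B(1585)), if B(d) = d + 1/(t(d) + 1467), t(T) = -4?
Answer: 2*sqrt(231937341405)/1463 ≈ 658.37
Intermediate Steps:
B(d) = 1/1463 + d (B(d) = d + 1/(-4 + 1467) = d + 1/1463 = 1/1463 + d)
sqrt(k + B(1585)) = sqrt(431868 + (1/1463 + 1585)) = sqrt(431868 + 2318856/1463) = sqrt(634141740/1463) = 2*sqrt(231937341405)/1463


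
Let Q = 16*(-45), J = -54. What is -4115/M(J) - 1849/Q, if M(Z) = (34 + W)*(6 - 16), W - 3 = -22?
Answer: 21601/720 ≈ 30.001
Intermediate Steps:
W = -19 (W = 3 - 22 = -19)
Q = -720
M(Z) = -150 (M(Z) = (34 - 19)*(6 - 16) = 15*(-10) = -150)
-4115/M(J) - 1849/Q = -4115/(-150) - 1849/(-720) = -4115*(-1/150) - 1849*(-1/720) = 823/30 + 1849/720 = 21601/720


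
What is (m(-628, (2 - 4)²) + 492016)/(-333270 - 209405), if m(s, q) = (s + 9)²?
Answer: -875177/542675 ≈ -1.6127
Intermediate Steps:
m(s, q) = (9 + s)²
(m(-628, (2 - 4)²) + 492016)/(-333270 - 209405) = ((9 - 628)² + 492016)/(-333270 - 209405) = ((-619)² + 492016)/(-542675) = (383161 + 492016)*(-1/542675) = 875177*(-1/542675) = -875177/542675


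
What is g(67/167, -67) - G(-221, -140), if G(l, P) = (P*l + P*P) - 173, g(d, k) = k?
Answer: -50434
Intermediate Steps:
G(l, P) = -173 + P² + P*l (G(l, P) = (P*l + P²) - 173 = (P² + P*l) - 173 = -173 + P² + P*l)
g(67/167, -67) - G(-221, -140) = -67 - (-173 + (-140)² - 140*(-221)) = -67 - (-173 + 19600 + 30940) = -67 - 1*50367 = -67 - 50367 = -50434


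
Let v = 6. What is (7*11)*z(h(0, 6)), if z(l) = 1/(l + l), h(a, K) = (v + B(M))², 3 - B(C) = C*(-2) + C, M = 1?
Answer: 77/200 ≈ 0.38500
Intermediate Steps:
B(C) = 3 + C (B(C) = 3 - (C*(-2) + C) = 3 - (-2*C + C) = 3 - (-1)*C = 3 + C)
h(a, K) = 100 (h(a, K) = (6 + (3 + 1))² = (6 + 4)² = 10² = 100)
z(l) = 1/(2*l)
(7*11)*z(h(0, 6)) = (7*11)*((½)/100) = 77*((½)*(1/100)) = 77*(1/200) = 77/200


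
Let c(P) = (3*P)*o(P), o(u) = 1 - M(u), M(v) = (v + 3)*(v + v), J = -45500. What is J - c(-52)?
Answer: -840320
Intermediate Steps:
M(v) = 2*v*(3 + v) (M(v) = (3 + v)*(2*v) = 2*v*(3 + v))
o(u) = 1 - 2*u*(3 + u)
c(P) = 3*P*(1 - 2*P*(3 + P)) (c(P) = (3*P)*(1 - 2*P*(3 + P)) = 3*P*(1 - 2*P*(3 + P)))
J - c(-52) = -45500 - (-3)*(-52)*(-1 + 2*(-52)*(3 - 52)) = -45500 - (-3)*(-52)*(-1 + 2*(-52)*(-49)) = -45500 - (-3)*(-52)*(-1 + 5096) = -45500 - (-3)*(-52)*5095 = -45500 - 1*794820 = -45500 - 794820 = -840320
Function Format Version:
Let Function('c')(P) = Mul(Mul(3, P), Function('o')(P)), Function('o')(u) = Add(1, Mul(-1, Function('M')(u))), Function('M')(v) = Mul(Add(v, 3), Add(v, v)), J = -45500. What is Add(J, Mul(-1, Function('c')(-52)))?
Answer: -840320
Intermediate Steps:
Function('M')(v) = Mul(2, v, Add(3, v)) (Function('M')(v) = Mul(Add(3, v), Mul(2, v)) = Mul(2, v, Add(3, v)))
Function('o')(u) = Add(1, Mul(-2, u, Add(3, u))) (Function('o')(u) = Add(1, Mul(-1, Mul(2, u, Add(3, u)))) = Add(1, Mul(-2, u, Add(3, u))))
Function('c')(P) = Mul(3, P, Add(1, Mul(-2, P, Add(3, P)))) (Function('c')(P) = Mul(Mul(3, P), Add(1, Mul(-2, P, Add(3, P)))) = Mul(3, P, Add(1, Mul(-2, P, Add(3, P)))))
Add(J, Mul(-1, Function('c')(-52))) = Add(-45500, Mul(-1, Mul(-3, -52, Add(-1, Mul(2, -52, Add(3, -52)))))) = Add(-45500, Mul(-1, Mul(-3, -52, Add(-1, Mul(2, -52, -49))))) = Add(-45500, Mul(-1, Mul(-3, -52, Add(-1, 5096)))) = Add(-45500, Mul(-1, Mul(-3, -52, 5095))) = Add(-45500, Mul(-1, 794820)) = Add(-45500, -794820) = -840320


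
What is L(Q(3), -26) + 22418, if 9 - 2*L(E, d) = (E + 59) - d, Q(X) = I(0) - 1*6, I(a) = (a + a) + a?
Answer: 22383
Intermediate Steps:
I(a) = 3*a (I(a) = 2*a + a = 3*a)
Q(X) = -6 (Q(X) = 3*0 - 1*6 = 0 - 6 = -6)
L(E, d) = -25 + d/2 - E/2 (L(E, d) = 9/2 - ((E + 59) - d)/2 = 9/2 - ((59 + E) - d)/2 = 9/2 - (59 + E - d)/2 = 9/2 + (-59/2 + d/2 - E/2) = -25 + d/2 - E/2)
L(Q(3), -26) + 22418 = (-25 + (1/2)*(-26) - 1/2*(-6)) + 22418 = (-25 - 13 + 3) + 22418 = -35 + 22418 = 22383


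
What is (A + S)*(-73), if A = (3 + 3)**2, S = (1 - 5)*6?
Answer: -876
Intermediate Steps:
S = -24 (S = -4*6 = -24)
A = 36 (A = 6**2 = 36)
(A + S)*(-73) = (36 - 24)*(-73) = 12*(-73) = -876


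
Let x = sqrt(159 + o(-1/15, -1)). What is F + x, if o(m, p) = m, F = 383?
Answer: 383 + 4*sqrt(2235)/15 ≈ 395.61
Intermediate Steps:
x = 4*sqrt(2235)/15 (x = sqrt(159 - 1/15) = sqrt(2384/15) = 4*sqrt(2235)/15 ≈ 12.607)
F + x = 383 + 4*sqrt(2235)/15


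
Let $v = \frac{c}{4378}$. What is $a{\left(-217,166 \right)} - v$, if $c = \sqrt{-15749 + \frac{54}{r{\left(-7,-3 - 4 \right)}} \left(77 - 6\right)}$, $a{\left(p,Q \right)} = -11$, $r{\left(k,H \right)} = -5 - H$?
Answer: $-11 - \frac{i \sqrt{3458}}{2189} \approx -11.0 - 0.026864 i$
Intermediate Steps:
$c = 2 i \sqrt{3458}$ ($c = \sqrt{-15749 + \frac{54}{-5 - \left(-3 - 4\right)} \left(77 - 6\right)} = \sqrt{-15749 + \frac{54}{-5 - -7} \cdot 71} = \sqrt{-15749 + \frac{54}{-5 + 7} \cdot 71} = \sqrt{-15749 + \frac{54}{2} \cdot 71} = \sqrt{-15749 + 54 \cdot \frac{1}{2} \cdot 71} = \sqrt{-15749 + 27 \cdot 71} = \sqrt{-15749 + 1917} = \sqrt{-13832} = 2 i \sqrt{3458} \approx 117.61 i$)
$v = \frac{i \sqrt{3458}}{2189}$ ($v = \frac{2 i \sqrt{3458}}{4378} = 2 i \sqrt{3458} \cdot \frac{1}{4378} = \frac{i \sqrt{3458}}{2189} \approx 0.026864 i$)
$a{\left(-217,166 \right)} - v = -11 - \frac{i \sqrt{3458}}{2189}$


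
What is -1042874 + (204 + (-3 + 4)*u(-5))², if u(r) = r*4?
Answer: -1009018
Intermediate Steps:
u(r) = 4*r
-1042874 + (204 + (-3 + 4)*u(-5))² = -1042874 + (204 + (-3 + 4)*(4*(-5)))² = -1042874 + (204 + 1*(-20))² = -1042874 + (204 - 20)² = -1042874 + 184² = -1042874 + 33856 = -1009018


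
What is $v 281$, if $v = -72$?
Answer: $-20232$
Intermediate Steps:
$v 281 = \left(-72\right) 281 = -20232$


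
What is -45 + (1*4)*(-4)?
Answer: -61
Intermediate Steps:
-45 + (1*4)*(-4) = -45 + 4*(-4) = -45 - 16 = -61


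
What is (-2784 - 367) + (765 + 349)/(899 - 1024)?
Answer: -394989/125 ≈ -3159.9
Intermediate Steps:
(-2784 - 367) + (765 + 349)/(899 - 1024) = -3151 + 1114/(-125) = -3151 + 1114*(-1/125) = -3151 - 1114/125 = -394989/125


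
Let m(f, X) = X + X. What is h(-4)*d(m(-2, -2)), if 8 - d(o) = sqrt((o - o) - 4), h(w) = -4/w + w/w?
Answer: 16 - 4*I ≈ 16.0 - 4.0*I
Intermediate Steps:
m(f, X) = 2*X
h(w) = 1 - 4/w (h(w) = -4/w + 1 = 1 - 4/w)
d(o) = 8 - 2*I (d(o) = 8 - sqrt((o - o) - 4) = 8 - sqrt(0 - 4) = 8 - sqrt(-4) = 8 - 2*I)
h(-4)*d(m(-2, -2)) = ((-4 - 4)/(-4))*(8 - 2*I) = (-1/4*(-8))*(8 - 2*I) = 2*(8 - 2*I) = 16 - 4*I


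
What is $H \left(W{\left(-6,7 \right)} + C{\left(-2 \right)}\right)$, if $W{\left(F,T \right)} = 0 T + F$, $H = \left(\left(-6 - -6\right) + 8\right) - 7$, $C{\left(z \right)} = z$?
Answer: $-8$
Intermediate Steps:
$H = 1$ ($H = \left(\left(-6 + 6\right) + 8\right) - 7 = \left(0 + 8\right) - 7 = 8 - 7 = 1$)
$W{\left(F,T \right)} = F$ ($W{\left(F,T \right)} = 0 + F = F$)
$H \left(W{\left(-6,7 \right)} + C{\left(-2 \right)}\right) = 1 \left(-6 - 2\right) = 1 \left(-8\right) = -8$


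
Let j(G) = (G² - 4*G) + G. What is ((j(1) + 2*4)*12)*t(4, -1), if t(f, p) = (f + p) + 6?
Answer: 648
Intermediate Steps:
j(G) = G² - 3*G
t(f, p) = 6 + f + p
((j(1) + 2*4)*12)*t(4, -1) = ((1*(-3 + 1) + 2*4)*12)*(6 + 4 - 1) = ((1*(-2) + 8)*12)*9 = ((-2 + 8)*12)*9 = (6*12)*9 = 72*9 = 648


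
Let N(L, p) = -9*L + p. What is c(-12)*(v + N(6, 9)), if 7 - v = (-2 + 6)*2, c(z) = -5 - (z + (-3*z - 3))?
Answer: 1196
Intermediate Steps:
N(L, p) = p - 9*L
c(z) = -2 + 2*z (c(z) = -5 - (z + (-3 - 3*z)) = -5 - (-3 - 2*z) = -5 + (3 + 2*z) = -2 + 2*z)
v = -1 (v = 7 - (-2 + 6)*2 = 7 - 4*2 = 7 - 1*8 = 7 - 8 = -1)
c(-12)*(v + N(6, 9)) = (-2 + 2*(-12))*(-1 + (9 - 9*6)) = (-2 - 24)*(-1 + (9 - 54)) = -26*(-1 - 45) = -26*(-46) = 1196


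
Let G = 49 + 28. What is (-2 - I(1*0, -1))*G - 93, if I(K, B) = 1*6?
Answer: -709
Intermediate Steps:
I(K, B) = 6
G = 77
(-2 - I(1*0, -1))*G - 93 = (-2 - 1*6)*77 - 93 = (-2 - 6)*77 - 93 = -8*77 - 93 = -616 - 93 = -709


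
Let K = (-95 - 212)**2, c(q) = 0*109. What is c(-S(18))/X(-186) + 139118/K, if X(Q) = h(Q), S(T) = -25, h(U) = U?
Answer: 139118/94249 ≈ 1.4761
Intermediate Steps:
X(Q) = Q
c(q) = 0
K = 94249 (K = (-307)**2 = 94249)
c(-S(18))/X(-186) + 139118/K = 0/(-186) + 139118/94249 = 0*(-1/186) + 139118*(1/94249) = 0 + 139118/94249 = 139118/94249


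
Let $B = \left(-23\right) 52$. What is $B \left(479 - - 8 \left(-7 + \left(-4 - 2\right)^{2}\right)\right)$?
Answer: $-850356$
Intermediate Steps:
$B = -1196$
$B \left(479 - - 8 \left(-7 + \left(-4 - 2\right)^{2}\right)\right) = - 1196 \left(479 - - 8 \left(-7 + \left(-4 - 2\right)^{2}\right)\right) = - 1196 \left(479 - - 8 \left(-7 + \left(-6\right)^{2}\right)\right) = - 1196 \left(479 - - 8 \left(-7 + 36\right)\right) = - 1196 \left(479 - \left(-8\right) 29\right) = - 1196 \left(479 - -232\right) = - 1196 \left(479 + 232\right) = \left(-1196\right) 711 = -850356$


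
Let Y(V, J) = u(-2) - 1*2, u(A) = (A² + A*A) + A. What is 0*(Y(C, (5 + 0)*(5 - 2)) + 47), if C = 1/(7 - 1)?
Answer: 0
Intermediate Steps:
u(A) = A + 2*A² (u(A) = (A² + A²) + A = 2*A² + A = A + 2*A²)
C = ⅙ (C = 1/6 = ⅙ ≈ 0.16667)
Y(V, J) = 4 (Y(V, J) = -2*(1 + 2*(-2)) - 1*2 = -2*(1 - 4) - 2 = -2*(-3) - 2 = 6 - 2 = 4)
0*(Y(C, (5 + 0)*(5 - 2)) + 47) = 0*(4 + 47) = 0*51 = 0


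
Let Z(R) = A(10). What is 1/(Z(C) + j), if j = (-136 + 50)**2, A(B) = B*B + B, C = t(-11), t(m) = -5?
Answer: 1/7506 ≈ 0.00013323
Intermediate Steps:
C = -5
A(B) = B + B**2 (A(B) = B**2 + B = B + B**2)
Z(R) = 110 (Z(R) = 10*(1 + 10) = 10*11 = 110)
j = 7396 (j = (-86)**2 = 7396)
1/(Z(C) + j) = 1/(110 + 7396) = 1/7506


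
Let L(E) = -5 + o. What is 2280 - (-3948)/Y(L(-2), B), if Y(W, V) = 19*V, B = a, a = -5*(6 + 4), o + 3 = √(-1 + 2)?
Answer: 1081026/475 ≈ 2275.8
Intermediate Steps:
o = -2 (o = -3 + √(-1 + 2) = -3 + √1 = -3 + 1 = -2)
L(E) = -7 (L(E) = -5 - 2 = -7)
a = -50 (a = -5*10 = -50)
B = -50
2280 - (-3948)/Y(L(-2), B) = 2280 - (-3948)/(19*(-50)) = 2280 - (-3948)/(-950) = 2280 - (-3948)*(-1)/950 = 2280 - 1*1974/475 = 2280 - 1974/475 = 1081026/475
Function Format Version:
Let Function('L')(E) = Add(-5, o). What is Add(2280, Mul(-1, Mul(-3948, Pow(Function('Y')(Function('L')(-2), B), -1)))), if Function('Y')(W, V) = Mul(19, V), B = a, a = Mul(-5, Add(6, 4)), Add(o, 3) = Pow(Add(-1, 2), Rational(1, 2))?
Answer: Rational(1081026, 475) ≈ 2275.8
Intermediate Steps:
o = -2 (o = Add(-3, Pow(Add(-1, 2), Rational(1, 2))) = Add(-3, Pow(1, Rational(1, 2))) = Add(-3, 1) = -2)
Function('L')(E) = -7 (Function('L')(E) = Add(-5, -2) = -7)
a = -50 (a = Mul(-5, 10) = -50)
B = -50
Add(2280, Mul(-1, Mul(-3948, Pow(Function('Y')(Function('L')(-2), B), -1)))) = Add(2280, Mul(-1, Mul(-3948, Pow(Mul(19, -50), -1)))) = Add(2280, Mul(-1, Mul(-3948, Pow(-950, -1)))) = Add(2280, Mul(-1, Mul(-3948, Rational(-1, 950)))) = Add(2280, Mul(-1, Rational(1974, 475))) = Add(2280, Rational(-1974, 475)) = Rational(1081026, 475)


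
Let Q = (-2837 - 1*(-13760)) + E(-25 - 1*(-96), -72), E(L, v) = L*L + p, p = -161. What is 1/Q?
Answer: 1/15803 ≈ 6.3279e-5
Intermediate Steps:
E(L, v) = -161 + L² (E(L, v) = L*L - 161 = L² - 161 = -161 + L²)
Q = 15803 (Q = (-2837 - 1*(-13760)) + (-161 + (-25 - 1*(-96))²) = (-2837 + 13760) + (-161 + (-25 + 96)²) = 10923 + (-161 + 71²) = 10923 + (-161 + 5041) = 10923 + 4880 = 15803)
1/Q = 1/15803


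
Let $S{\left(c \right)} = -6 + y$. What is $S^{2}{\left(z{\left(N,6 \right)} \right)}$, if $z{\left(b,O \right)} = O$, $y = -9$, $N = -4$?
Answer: $225$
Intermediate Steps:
$S{\left(c \right)} = -15$ ($S{\left(c \right)} = -6 - 9 = -15$)
$S^{2}{\left(z{\left(N,6 \right)} \right)} = \left(-15\right)^{2} = 225$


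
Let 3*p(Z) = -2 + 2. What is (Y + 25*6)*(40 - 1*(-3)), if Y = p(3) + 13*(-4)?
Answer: 4214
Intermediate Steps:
p(Z) = 0 (p(Z) = (-2 + 2)/3 = (1/3)*0 = 0)
Y = -52 (Y = 0 + 13*(-4) = 0 - 52 = -52)
(Y + 25*6)*(40 - 1*(-3)) = (-52 + 25*6)*(40 - 1*(-3)) = (-52 + 150)*(40 + 3) = 98*43 = 4214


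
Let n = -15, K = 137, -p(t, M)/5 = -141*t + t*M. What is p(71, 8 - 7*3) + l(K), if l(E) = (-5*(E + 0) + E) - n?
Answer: 54137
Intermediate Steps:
p(t, M) = 705*t - 5*M*t (p(t, M) = -5*(-141*t + t*M) = -5*(-141*t + M*t) = 705*t - 5*M*t)
l(E) = 15 - 4*E (l(E) = (-5*(E + 0) + E) - 1*(-15) = (-5*E + E) + 15 = -4*E + 15 = 15 - 4*E)
p(71, 8 - 7*3) + l(K) = 5*71*(141 - (8 - 7*3)) + (15 - 4*137) = 5*71*(141 - (8 - 21)) + (15 - 548) = 5*71*(141 - 1*(-13)) - 533 = 5*71*(141 + 13) - 533 = 5*71*154 - 533 = 54670 - 533 = 54137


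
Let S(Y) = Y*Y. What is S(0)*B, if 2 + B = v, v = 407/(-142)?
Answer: 0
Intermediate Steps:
v = -407/142 (v = 407*(-1/142) = -407/142 ≈ -2.8662)
S(Y) = Y²
B = -691/142 (B = -2 - 407/142 = -691/142 ≈ -4.8662)
S(0)*B = 0²*(-691/142) = 0*(-691/142) = 0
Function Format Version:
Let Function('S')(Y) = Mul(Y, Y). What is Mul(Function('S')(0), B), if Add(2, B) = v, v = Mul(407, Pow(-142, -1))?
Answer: 0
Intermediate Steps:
v = Rational(-407, 142) (v = Mul(407, Rational(-1, 142)) = Rational(-407, 142) ≈ -2.8662)
Function('S')(Y) = Pow(Y, 2)
B = Rational(-691, 142) (B = Add(-2, Rational(-407, 142)) = Rational(-691, 142) ≈ -4.8662)
Mul(Function('S')(0), B) = Mul(Pow(0, 2), Rational(-691, 142)) = Mul(0, Rational(-691, 142)) = 0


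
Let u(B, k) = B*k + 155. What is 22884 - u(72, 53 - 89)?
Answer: 25321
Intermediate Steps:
u(B, k) = 155 + B*k
22884 - u(72, 53 - 89) = 22884 - (155 + 72*(53 - 89)) = 22884 - (155 + 72*(-36)) = 22884 - (155 - 2592) = 22884 - 1*(-2437) = 22884 + 2437 = 25321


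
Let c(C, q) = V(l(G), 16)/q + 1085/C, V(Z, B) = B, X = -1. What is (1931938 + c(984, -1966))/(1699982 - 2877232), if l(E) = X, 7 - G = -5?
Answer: -1868710591819/1138720962000 ≈ -1.6411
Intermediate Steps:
G = 12 (G = 7 - 1*(-5) = 7 + 5 = 12)
l(E) = -1
c(C, q) = 16/q + 1085/C
(1931938 + c(984, -1966))/(1699982 - 2877232) = (1931938 + (16/(-1966) + 1085/984))/(1699982 - 2877232) = (1931938 + (16*(-1/1966) + 1085*(1/984)))/(-1177250) = (1931938 + (-8/983 + 1085/984))*(-1/1177250) = (1931938 + 1058683/967272)*(-1/1177250) = (1868710591819/967272)*(-1/1177250) = -1868710591819/1138720962000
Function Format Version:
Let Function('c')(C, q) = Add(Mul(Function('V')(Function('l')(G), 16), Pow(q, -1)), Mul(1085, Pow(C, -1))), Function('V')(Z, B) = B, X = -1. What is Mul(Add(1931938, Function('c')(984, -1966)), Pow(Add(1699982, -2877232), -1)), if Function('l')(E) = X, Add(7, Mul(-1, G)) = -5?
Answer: Rational(-1868710591819, 1138720962000) ≈ -1.6411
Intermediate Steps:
G = 12 (G = Add(7, Mul(-1, -5)) = Add(7, 5) = 12)
Function('l')(E) = -1
Function('c')(C, q) = Add(Mul(16, Pow(q, -1)), Mul(1085, Pow(C, -1)))
Mul(Add(1931938, Function('c')(984, -1966)), Pow(Add(1699982, -2877232), -1)) = Mul(Add(1931938, Add(Mul(16, Pow(-1966, -1)), Mul(1085, Pow(984, -1)))), Pow(Add(1699982, -2877232), -1)) = Mul(Add(1931938, Add(Mul(16, Rational(-1, 1966)), Mul(1085, Rational(1, 984)))), Pow(-1177250, -1)) = Mul(Add(1931938, Add(Rational(-8, 983), Rational(1085, 984))), Rational(-1, 1177250)) = Mul(Add(1931938, Rational(1058683, 967272)), Rational(-1, 1177250)) = Mul(Rational(1868710591819, 967272), Rational(-1, 1177250)) = Rational(-1868710591819, 1138720962000)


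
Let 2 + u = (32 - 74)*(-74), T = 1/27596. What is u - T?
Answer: 85713175/27596 ≈ 3106.0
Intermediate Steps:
T = 1/27596 ≈ 3.6237e-5
u = 3106 (u = -2 + (32 - 74)*(-74) = -2 - 42*(-74) = -2 + 3108 = 3106)
u - T = 3106 - 1*1/27596 = 3106 - 1/27596 = 85713175/27596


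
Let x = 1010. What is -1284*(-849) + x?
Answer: 1091126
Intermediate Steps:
-1284*(-849) + x = -1284*(-849) + 1010 = 1090116 + 1010 = 1091126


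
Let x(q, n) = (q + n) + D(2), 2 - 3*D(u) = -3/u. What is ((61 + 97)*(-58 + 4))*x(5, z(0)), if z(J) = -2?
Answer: -35550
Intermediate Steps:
D(u) = ⅔ + 1/u (D(u) = ⅔ - (-1)/u = ⅔ + 1/u)
x(q, n) = 7/6 + n + q (x(q, n) = (q + n) + (⅔ + 1/2) = (n + q) + (⅔ + ½) = (n + q) + 7/6 = 7/6 + n + q)
((61 + 97)*(-58 + 4))*x(5, z(0)) = ((61 + 97)*(-58 + 4))*(7/6 - 2 + 5) = (158*(-54))*(25/6) = -8532*25/6 = -35550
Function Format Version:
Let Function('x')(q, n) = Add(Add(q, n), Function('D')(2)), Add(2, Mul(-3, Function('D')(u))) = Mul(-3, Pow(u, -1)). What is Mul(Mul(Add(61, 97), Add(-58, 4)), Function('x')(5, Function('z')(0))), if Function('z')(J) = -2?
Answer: -35550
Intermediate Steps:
Function('D')(u) = Add(Rational(2, 3), Pow(u, -1)) (Function('D')(u) = Add(Rational(2, 3), Mul(Rational(-1, 3), Mul(-3, Pow(u, -1)))) = Add(Rational(2, 3), Pow(u, -1)))
Function('x')(q, n) = Add(Rational(7, 6), n, q) (Function('x')(q, n) = Add(Add(q, n), Add(Rational(2, 3), Pow(2, -1))) = Add(Add(n, q), Add(Rational(2, 3), Rational(1, 2))) = Add(Add(n, q), Rational(7, 6)) = Add(Rational(7, 6), n, q))
Mul(Mul(Add(61, 97), Add(-58, 4)), Function('x')(5, Function('z')(0))) = Mul(Mul(Add(61, 97), Add(-58, 4)), Add(Rational(7, 6), -2, 5)) = Mul(Mul(158, -54), Rational(25, 6)) = Mul(-8532, Rational(25, 6)) = -35550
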